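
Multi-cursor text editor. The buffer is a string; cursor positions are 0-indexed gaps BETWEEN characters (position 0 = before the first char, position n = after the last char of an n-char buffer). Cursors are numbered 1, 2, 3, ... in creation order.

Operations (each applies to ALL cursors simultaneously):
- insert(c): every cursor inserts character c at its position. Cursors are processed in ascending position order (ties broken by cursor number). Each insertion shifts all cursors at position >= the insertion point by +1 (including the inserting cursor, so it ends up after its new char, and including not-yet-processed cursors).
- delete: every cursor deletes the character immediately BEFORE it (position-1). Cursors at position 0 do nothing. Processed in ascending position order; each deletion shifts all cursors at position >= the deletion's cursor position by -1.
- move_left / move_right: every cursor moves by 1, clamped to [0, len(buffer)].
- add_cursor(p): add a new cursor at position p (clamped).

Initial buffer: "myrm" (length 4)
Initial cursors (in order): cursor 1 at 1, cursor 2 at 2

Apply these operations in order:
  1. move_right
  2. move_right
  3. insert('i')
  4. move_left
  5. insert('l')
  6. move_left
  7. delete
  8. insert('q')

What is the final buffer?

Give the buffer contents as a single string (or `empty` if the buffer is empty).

After op 1 (move_right): buffer="myrm" (len 4), cursors c1@2 c2@3, authorship ....
After op 2 (move_right): buffer="myrm" (len 4), cursors c1@3 c2@4, authorship ....
After op 3 (insert('i')): buffer="myrimi" (len 6), cursors c1@4 c2@6, authorship ...1.2
After op 4 (move_left): buffer="myrimi" (len 6), cursors c1@3 c2@5, authorship ...1.2
After op 5 (insert('l')): buffer="myrlimli" (len 8), cursors c1@4 c2@7, authorship ...11.22
After op 6 (move_left): buffer="myrlimli" (len 8), cursors c1@3 c2@6, authorship ...11.22
After op 7 (delete): buffer="mylili" (len 6), cursors c1@2 c2@4, authorship ..1122
After op 8 (insert('q')): buffer="myqliqli" (len 8), cursors c1@3 c2@6, authorship ..111222

Answer: myqliqli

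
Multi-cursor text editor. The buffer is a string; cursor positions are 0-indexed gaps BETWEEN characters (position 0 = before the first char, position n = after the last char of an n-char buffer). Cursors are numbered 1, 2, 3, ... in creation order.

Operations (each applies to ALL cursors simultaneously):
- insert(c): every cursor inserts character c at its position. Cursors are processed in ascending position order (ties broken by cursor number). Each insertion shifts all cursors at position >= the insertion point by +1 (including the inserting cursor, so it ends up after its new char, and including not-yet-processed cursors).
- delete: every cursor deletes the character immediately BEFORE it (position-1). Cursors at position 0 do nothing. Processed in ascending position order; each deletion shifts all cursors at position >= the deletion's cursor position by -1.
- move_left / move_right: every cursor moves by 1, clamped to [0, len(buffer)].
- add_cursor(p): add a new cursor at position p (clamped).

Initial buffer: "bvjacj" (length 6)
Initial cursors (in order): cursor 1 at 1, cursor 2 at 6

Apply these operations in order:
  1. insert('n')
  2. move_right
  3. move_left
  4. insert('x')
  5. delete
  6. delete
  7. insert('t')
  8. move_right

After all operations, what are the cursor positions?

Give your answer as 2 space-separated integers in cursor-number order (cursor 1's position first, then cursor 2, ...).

After op 1 (insert('n')): buffer="bnvjacjn" (len 8), cursors c1@2 c2@8, authorship .1.....2
After op 2 (move_right): buffer="bnvjacjn" (len 8), cursors c1@3 c2@8, authorship .1.....2
After op 3 (move_left): buffer="bnvjacjn" (len 8), cursors c1@2 c2@7, authorship .1.....2
After op 4 (insert('x')): buffer="bnxvjacjxn" (len 10), cursors c1@3 c2@9, authorship .11.....22
After op 5 (delete): buffer="bnvjacjn" (len 8), cursors c1@2 c2@7, authorship .1.....2
After op 6 (delete): buffer="bvjacn" (len 6), cursors c1@1 c2@5, authorship .....2
After op 7 (insert('t')): buffer="btvjactn" (len 8), cursors c1@2 c2@7, authorship .1....22
After op 8 (move_right): buffer="btvjactn" (len 8), cursors c1@3 c2@8, authorship .1....22

Answer: 3 8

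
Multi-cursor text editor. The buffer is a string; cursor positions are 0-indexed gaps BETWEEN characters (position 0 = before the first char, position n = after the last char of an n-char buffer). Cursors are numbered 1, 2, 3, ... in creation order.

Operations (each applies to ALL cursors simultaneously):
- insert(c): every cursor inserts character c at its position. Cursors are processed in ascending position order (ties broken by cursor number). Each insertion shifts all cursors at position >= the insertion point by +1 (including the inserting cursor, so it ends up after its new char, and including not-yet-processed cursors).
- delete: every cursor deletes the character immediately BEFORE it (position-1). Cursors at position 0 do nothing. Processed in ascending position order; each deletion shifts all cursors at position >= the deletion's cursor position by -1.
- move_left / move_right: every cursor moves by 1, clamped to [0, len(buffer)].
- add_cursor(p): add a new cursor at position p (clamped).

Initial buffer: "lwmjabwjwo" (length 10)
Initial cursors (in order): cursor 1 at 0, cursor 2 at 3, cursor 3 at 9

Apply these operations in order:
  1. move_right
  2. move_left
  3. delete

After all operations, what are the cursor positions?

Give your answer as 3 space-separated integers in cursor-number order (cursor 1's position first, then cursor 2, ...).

Answer: 0 2 7

Derivation:
After op 1 (move_right): buffer="lwmjabwjwo" (len 10), cursors c1@1 c2@4 c3@10, authorship ..........
After op 2 (move_left): buffer="lwmjabwjwo" (len 10), cursors c1@0 c2@3 c3@9, authorship ..........
After op 3 (delete): buffer="lwjabwjo" (len 8), cursors c1@0 c2@2 c3@7, authorship ........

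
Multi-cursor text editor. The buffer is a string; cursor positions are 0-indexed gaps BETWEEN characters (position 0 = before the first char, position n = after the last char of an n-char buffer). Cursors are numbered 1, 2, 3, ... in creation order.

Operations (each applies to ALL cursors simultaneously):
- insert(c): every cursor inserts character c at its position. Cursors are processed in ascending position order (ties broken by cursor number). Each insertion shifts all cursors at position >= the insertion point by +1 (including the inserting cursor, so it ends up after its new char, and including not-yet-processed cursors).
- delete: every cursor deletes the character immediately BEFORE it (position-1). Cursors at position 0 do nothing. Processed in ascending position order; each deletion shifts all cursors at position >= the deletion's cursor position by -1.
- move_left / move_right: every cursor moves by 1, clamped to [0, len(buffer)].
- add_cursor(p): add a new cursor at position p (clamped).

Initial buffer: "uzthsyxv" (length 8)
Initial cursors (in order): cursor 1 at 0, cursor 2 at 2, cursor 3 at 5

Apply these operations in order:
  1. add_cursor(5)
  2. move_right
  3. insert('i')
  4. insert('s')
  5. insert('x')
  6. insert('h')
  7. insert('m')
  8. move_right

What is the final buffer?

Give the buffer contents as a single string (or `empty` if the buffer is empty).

Answer: uisxhmztisxhmhsyiissxxhhmmxv

Derivation:
After op 1 (add_cursor(5)): buffer="uzthsyxv" (len 8), cursors c1@0 c2@2 c3@5 c4@5, authorship ........
After op 2 (move_right): buffer="uzthsyxv" (len 8), cursors c1@1 c2@3 c3@6 c4@6, authorship ........
After op 3 (insert('i')): buffer="uiztihsyiixv" (len 12), cursors c1@2 c2@5 c3@10 c4@10, authorship .1..2...34..
After op 4 (insert('s')): buffer="uisztishsyiissxv" (len 16), cursors c1@3 c2@7 c3@14 c4@14, authorship .11..22...3434..
After op 5 (insert('x')): buffer="uisxztisxhsyiissxxxv" (len 20), cursors c1@4 c2@9 c3@18 c4@18, authorship .111..222...343434..
After op 6 (insert('h')): buffer="uisxhztisxhhsyiissxxhhxv" (len 24), cursors c1@5 c2@11 c3@22 c4@22, authorship .1111..2222...34343434..
After op 7 (insert('m')): buffer="uisxhmztisxhmhsyiissxxhhmmxv" (len 28), cursors c1@6 c2@13 c3@26 c4@26, authorship .11111..22222...3434343434..
After op 8 (move_right): buffer="uisxhmztisxhmhsyiissxxhhmmxv" (len 28), cursors c1@7 c2@14 c3@27 c4@27, authorship .11111..22222...3434343434..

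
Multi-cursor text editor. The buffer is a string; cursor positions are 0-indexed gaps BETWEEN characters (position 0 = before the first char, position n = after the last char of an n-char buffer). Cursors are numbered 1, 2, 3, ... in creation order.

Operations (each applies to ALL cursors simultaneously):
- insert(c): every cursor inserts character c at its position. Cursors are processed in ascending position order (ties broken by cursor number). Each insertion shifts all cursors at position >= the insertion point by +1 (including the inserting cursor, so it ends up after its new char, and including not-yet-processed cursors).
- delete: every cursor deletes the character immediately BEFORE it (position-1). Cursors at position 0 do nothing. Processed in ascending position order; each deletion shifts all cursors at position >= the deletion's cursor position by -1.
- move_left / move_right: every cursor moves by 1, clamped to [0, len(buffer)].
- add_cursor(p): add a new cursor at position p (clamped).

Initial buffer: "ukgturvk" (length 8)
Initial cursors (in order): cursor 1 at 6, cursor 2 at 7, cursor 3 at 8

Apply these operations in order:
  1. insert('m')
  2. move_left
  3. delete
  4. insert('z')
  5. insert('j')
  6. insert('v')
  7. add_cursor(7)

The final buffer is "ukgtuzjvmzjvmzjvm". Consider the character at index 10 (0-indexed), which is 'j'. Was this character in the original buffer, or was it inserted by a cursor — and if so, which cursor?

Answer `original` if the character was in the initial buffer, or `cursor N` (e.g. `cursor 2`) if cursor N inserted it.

Answer: cursor 2

Derivation:
After op 1 (insert('m')): buffer="ukgturmvmkm" (len 11), cursors c1@7 c2@9 c3@11, authorship ......1.2.3
After op 2 (move_left): buffer="ukgturmvmkm" (len 11), cursors c1@6 c2@8 c3@10, authorship ......1.2.3
After op 3 (delete): buffer="ukgtummm" (len 8), cursors c1@5 c2@6 c3@7, authorship .....123
After op 4 (insert('z')): buffer="ukgtuzmzmzm" (len 11), cursors c1@6 c2@8 c3@10, authorship .....112233
After op 5 (insert('j')): buffer="ukgtuzjmzjmzjm" (len 14), cursors c1@7 c2@10 c3@13, authorship .....111222333
After op 6 (insert('v')): buffer="ukgtuzjvmzjvmzjvm" (len 17), cursors c1@8 c2@12 c3@16, authorship .....111122223333
After op 7 (add_cursor(7)): buffer="ukgtuzjvmzjvmzjvm" (len 17), cursors c4@7 c1@8 c2@12 c3@16, authorship .....111122223333
Authorship (.=original, N=cursor N): . . . . . 1 1 1 1 2 2 2 2 3 3 3 3
Index 10: author = 2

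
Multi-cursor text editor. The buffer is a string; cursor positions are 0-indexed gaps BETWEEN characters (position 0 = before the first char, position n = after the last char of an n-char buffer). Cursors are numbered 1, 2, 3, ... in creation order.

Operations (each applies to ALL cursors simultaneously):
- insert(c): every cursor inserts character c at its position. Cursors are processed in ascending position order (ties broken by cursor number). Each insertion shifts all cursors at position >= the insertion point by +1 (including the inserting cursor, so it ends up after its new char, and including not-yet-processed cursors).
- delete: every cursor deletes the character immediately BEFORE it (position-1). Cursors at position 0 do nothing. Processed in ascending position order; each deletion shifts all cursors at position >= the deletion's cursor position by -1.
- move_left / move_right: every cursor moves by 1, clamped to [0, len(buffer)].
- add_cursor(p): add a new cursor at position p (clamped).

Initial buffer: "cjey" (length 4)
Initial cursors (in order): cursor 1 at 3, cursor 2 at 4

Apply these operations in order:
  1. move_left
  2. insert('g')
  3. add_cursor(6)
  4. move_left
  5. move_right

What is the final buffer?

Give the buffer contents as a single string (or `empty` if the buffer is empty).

Answer: cjgegy

Derivation:
After op 1 (move_left): buffer="cjey" (len 4), cursors c1@2 c2@3, authorship ....
After op 2 (insert('g')): buffer="cjgegy" (len 6), cursors c1@3 c2@5, authorship ..1.2.
After op 3 (add_cursor(6)): buffer="cjgegy" (len 6), cursors c1@3 c2@5 c3@6, authorship ..1.2.
After op 4 (move_left): buffer="cjgegy" (len 6), cursors c1@2 c2@4 c3@5, authorship ..1.2.
After op 5 (move_right): buffer="cjgegy" (len 6), cursors c1@3 c2@5 c3@6, authorship ..1.2.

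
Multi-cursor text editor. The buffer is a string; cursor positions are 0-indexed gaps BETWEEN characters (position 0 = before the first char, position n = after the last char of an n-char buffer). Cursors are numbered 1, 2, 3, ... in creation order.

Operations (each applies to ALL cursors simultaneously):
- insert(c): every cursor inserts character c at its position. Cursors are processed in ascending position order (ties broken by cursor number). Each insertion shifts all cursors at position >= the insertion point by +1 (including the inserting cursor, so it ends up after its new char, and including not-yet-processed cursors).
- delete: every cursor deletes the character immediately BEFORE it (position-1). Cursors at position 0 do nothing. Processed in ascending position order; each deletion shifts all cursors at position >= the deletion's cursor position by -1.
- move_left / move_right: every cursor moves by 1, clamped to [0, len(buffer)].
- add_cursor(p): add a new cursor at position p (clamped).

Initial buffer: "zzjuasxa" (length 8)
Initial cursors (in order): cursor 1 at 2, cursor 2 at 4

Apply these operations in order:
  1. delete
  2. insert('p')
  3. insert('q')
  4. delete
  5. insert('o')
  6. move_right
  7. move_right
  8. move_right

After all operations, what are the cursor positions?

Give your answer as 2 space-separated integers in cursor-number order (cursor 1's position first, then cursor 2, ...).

After op 1 (delete): buffer="zjasxa" (len 6), cursors c1@1 c2@2, authorship ......
After op 2 (insert('p')): buffer="zpjpasxa" (len 8), cursors c1@2 c2@4, authorship .1.2....
After op 3 (insert('q')): buffer="zpqjpqasxa" (len 10), cursors c1@3 c2@6, authorship .11.22....
After op 4 (delete): buffer="zpjpasxa" (len 8), cursors c1@2 c2@4, authorship .1.2....
After op 5 (insert('o')): buffer="zpojpoasxa" (len 10), cursors c1@3 c2@6, authorship .11.22....
After op 6 (move_right): buffer="zpojpoasxa" (len 10), cursors c1@4 c2@7, authorship .11.22....
After op 7 (move_right): buffer="zpojpoasxa" (len 10), cursors c1@5 c2@8, authorship .11.22....
After op 8 (move_right): buffer="zpojpoasxa" (len 10), cursors c1@6 c2@9, authorship .11.22....

Answer: 6 9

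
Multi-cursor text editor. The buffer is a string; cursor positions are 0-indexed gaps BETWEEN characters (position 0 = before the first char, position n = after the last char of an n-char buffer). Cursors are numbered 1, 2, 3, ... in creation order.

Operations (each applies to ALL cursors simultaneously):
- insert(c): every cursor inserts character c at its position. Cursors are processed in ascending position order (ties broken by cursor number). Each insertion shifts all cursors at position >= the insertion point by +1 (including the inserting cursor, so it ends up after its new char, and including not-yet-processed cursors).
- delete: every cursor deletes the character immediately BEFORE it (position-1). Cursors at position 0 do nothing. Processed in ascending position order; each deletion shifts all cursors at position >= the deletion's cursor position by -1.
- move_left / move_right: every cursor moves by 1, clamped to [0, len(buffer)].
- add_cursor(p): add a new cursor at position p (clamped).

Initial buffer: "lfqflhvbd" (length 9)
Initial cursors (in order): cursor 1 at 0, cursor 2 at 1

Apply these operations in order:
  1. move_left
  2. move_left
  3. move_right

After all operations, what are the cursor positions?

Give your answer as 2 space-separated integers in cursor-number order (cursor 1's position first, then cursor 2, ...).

After op 1 (move_left): buffer="lfqflhvbd" (len 9), cursors c1@0 c2@0, authorship .........
After op 2 (move_left): buffer="lfqflhvbd" (len 9), cursors c1@0 c2@0, authorship .........
After op 3 (move_right): buffer="lfqflhvbd" (len 9), cursors c1@1 c2@1, authorship .........

Answer: 1 1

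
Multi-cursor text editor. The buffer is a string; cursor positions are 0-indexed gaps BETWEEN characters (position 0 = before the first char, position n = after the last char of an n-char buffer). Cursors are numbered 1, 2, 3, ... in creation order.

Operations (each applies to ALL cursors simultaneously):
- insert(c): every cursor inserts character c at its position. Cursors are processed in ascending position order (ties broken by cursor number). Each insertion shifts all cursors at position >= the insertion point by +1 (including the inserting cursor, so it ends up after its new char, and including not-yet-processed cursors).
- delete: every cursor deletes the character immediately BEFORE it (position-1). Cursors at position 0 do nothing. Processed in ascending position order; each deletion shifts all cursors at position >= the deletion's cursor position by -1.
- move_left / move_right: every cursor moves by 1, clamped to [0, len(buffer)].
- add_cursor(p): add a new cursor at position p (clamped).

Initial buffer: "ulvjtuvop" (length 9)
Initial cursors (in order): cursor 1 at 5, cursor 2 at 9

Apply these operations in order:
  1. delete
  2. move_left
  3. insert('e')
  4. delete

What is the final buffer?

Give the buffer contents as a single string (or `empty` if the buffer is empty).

Answer: ulvjuvo

Derivation:
After op 1 (delete): buffer="ulvjuvo" (len 7), cursors c1@4 c2@7, authorship .......
After op 2 (move_left): buffer="ulvjuvo" (len 7), cursors c1@3 c2@6, authorship .......
After op 3 (insert('e')): buffer="ulvejuveo" (len 9), cursors c1@4 c2@8, authorship ...1...2.
After op 4 (delete): buffer="ulvjuvo" (len 7), cursors c1@3 c2@6, authorship .......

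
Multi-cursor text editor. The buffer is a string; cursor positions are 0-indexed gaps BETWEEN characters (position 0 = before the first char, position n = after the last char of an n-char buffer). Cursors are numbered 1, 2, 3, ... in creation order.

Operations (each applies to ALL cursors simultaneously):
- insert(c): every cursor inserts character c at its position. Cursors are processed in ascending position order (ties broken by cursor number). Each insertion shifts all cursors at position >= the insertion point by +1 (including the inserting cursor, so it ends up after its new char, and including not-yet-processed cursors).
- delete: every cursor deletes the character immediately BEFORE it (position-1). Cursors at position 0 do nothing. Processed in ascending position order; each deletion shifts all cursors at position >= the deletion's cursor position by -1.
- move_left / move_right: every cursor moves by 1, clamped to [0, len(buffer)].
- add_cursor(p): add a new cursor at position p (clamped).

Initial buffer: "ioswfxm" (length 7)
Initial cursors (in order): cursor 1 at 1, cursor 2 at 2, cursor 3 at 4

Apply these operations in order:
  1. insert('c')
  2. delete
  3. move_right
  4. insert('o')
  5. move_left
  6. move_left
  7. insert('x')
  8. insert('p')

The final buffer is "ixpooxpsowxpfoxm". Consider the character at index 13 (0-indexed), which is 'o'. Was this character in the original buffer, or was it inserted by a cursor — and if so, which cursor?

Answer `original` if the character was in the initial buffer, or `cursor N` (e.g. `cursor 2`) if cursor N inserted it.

After op 1 (insert('c')): buffer="icocswcfxm" (len 10), cursors c1@2 c2@4 c3@7, authorship .1.2..3...
After op 2 (delete): buffer="ioswfxm" (len 7), cursors c1@1 c2@2 c3@4, authorship .......
After op 3 (move_right): buffer="ioswfxm" (len 7), cursors c1@2 c2@3 c3@5, authorship .......
After op 4 (insert('o')): buffer="ioosowfoxm" (len 10), cursors c1@3 c2@5 c3@8, authorship ..1.2..3..
After op 5 (move_left): buffer="ioosowfoxm" (len 10), cursors c1@2 c2@4 c3@7, authorship ..1.2..3..
After op 6 (move_left): buffer="ioosowfoxm" (len 10), cursors c1@1 c2@3 c3@6, authorship ..1.2..3..
After op 7 (insert('x')): buffer="ixooxsowxfoxm" (len 13), cursors c1@2 c2@5 c3@9, authorship .1.12.2.3.3..
After op 8 (insert('p')): buffer="ixpooxpsowxpfoxm" (len 16), cursors c1@3 c2@7 c3@12, authorship .11.122.2.33.3..
Authorship (.=original, N=cursor N): . 1 1 . 1 2 2 . 2 . 3 3 . 3 . .
Index 13: author = 3

Answer: cursor 3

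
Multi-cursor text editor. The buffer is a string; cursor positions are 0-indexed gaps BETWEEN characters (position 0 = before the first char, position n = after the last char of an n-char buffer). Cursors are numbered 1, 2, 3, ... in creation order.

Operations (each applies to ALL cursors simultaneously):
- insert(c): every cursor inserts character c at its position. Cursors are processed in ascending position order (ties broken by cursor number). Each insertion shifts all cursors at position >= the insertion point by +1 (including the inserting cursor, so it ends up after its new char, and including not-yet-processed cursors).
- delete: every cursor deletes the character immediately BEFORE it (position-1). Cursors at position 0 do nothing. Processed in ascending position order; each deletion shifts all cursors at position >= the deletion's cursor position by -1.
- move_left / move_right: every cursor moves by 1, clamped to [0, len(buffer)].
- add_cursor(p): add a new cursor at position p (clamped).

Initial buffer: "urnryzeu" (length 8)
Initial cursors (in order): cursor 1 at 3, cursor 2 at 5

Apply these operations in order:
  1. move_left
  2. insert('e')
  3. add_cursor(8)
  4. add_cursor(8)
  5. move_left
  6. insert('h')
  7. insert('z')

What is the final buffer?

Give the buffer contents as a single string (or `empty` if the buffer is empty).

Answer: urhzenrhzeyhhzzzeu

Derivation:
After op 1 (move_left): buffer="urnryzeu" (len 8), cursors c1@2 c2@4, authorship ........
After op 2 (insert('e')): buffer="urenreyzeu" (len 10), cursors c1@3 c2@6, authorship ..1..2....
After op 3 (add_cursor(8)): buffer="urenreyzeu" (len 10), cursors c1@3 c2@6 c3@8, authorship ..1..2....
After op 4 (add_cursor(8)): buffer="urenreyzeu" (len 10), cursors c1@3 c2@6 c3@8 c4@8, authorship ..1..2....
After op 5 (move_left): buffer="urenreyzeu" (len 10), cursors c1@2 c2@5 c3@7 c4@7, authorship ..1..2....
After op 6 (insert('h')): buffer="urhenrheyhhzeu" (len 14), cursors c1@3 c2@7 c3@11 c4@11, authorship ..11..22.34...
After op 7 (insert('z')): buffer="urhzenrhzeyhhzzzeu" (len 18), cursors c1@4 c2@9 c3@15 c4@15, authorship ..111..222.3434...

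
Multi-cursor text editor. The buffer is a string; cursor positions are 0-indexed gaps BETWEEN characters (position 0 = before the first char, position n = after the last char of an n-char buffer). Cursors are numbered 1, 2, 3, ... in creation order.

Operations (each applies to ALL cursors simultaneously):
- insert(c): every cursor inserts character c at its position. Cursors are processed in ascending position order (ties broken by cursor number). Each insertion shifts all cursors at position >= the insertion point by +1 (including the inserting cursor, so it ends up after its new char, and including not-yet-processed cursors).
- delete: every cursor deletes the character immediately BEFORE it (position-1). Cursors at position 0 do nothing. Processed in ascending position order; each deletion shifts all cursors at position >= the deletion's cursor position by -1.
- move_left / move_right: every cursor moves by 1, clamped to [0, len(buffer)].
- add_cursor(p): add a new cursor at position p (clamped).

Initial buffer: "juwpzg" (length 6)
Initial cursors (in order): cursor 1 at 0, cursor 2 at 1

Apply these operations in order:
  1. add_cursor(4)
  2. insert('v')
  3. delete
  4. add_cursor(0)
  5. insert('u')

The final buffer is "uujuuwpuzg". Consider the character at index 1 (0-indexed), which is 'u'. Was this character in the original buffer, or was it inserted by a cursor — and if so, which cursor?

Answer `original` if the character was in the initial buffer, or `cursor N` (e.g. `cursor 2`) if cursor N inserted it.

Answer: cursor 4

Derivation:
After op 1 (add_cursor(4)): buffer="juwpzg" (len 6), cursors c1@0 c2@1 c3@4, authorship ......
After op 2 (insert('v')): buffer="vjvuwpvzg" (len 9), cursors c1@1 c2@3 c3@7, authorship 1.2...3..
After op 3 (delete): buffer="juwpzg" (len 6), cursors c1@0 c2@1 c3@4, authorship ......
After op 4 (add_cursor(0)): buffer="juwpzg" (len 6), cursors c1@0 c4@0 c2@1 c3@4, authorship ......
After op 5 (insert('u')): buffer="uujuuwpuzg" (len 10), cursors c1@2 c4@2 c2@4 c3@8, authorship 14.2...3..
Authorship (.=original, N=cursor N): 1 4 . 2 . . . 3 . .
Index 1: author = 4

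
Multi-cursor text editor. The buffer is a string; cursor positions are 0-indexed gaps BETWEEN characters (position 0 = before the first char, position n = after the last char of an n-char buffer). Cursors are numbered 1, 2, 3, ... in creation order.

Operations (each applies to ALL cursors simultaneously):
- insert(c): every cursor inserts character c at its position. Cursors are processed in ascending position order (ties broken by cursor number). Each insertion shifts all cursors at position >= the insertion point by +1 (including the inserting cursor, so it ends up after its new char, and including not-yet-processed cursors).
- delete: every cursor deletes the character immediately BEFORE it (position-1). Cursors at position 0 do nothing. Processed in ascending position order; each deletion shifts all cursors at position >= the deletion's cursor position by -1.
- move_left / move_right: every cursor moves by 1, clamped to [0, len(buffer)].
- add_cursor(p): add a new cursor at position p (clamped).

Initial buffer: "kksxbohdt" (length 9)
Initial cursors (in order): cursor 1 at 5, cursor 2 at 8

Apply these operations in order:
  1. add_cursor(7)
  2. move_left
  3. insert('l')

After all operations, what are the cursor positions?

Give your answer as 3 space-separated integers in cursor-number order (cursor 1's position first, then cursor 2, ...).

After op 1 (add_cursor(7)): buffer="kksxbohdt" (len 9), cursors c1@5 c3@7 c2@8, authorship .........
After op 2 (move_left): buffer="kksxbohdt" (len 9), cursors c1@4 c3@6 c2@7, authorship .........
After op 3 (insert('l')): buffer="kksxlbolhldt" (len 12), cursors c1@5 c3@8 c2@10, authorship ....1..3.2..

Answer: 5 10 8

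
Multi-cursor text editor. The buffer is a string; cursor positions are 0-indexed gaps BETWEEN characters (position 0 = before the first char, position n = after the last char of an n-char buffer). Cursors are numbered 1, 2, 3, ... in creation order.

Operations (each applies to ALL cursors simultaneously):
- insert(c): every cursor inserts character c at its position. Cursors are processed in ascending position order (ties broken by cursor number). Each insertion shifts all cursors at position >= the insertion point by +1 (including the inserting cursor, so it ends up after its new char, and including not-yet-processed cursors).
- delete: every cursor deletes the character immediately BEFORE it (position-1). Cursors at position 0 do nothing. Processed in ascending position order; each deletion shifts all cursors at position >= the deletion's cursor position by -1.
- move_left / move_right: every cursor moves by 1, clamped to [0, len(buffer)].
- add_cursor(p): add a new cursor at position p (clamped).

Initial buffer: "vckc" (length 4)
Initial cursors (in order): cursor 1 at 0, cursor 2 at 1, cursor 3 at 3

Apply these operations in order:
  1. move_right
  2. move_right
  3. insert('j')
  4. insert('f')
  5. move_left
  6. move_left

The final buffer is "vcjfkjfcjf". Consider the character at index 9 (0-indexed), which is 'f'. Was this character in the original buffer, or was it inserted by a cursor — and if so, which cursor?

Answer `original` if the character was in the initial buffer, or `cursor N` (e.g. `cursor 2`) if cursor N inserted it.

After op 1 (move_right): buffer="vckc" (len 4), cursors c1@1 c2@2 c3@4, authorship ....
After op 2 (move_right): buffer="vckc" (len 4), cursors c1@2 c2@3 c3@4, authorship ....
After op 3 (insert('j')): buffer="vcjkjcj" (len 7), cursors c1@3 c2@5 c3@7, authorship ..1.2.3
After op 4 (insert('f')): buffer="vcjfkjfcjf" (len 10), cursors c1@4 c2@7 c3@10, authorship ..11.22.33
After op 5 (move_left): buffer="vcjfkjfcjf" (len 10), cursors c1@3 c2@6 c3@9, authorship ..11.22.33
After op 6 (move_left): buffer="vcjfkjfcjf" (len 10), cursors c1@2 c2@5 c3@8, authorship ..11.22.33
Authorship (.=original, N=cursor N): . . 1 1 . 2 2 . 3 3
Index 9: author = 3

Answer: cursor 3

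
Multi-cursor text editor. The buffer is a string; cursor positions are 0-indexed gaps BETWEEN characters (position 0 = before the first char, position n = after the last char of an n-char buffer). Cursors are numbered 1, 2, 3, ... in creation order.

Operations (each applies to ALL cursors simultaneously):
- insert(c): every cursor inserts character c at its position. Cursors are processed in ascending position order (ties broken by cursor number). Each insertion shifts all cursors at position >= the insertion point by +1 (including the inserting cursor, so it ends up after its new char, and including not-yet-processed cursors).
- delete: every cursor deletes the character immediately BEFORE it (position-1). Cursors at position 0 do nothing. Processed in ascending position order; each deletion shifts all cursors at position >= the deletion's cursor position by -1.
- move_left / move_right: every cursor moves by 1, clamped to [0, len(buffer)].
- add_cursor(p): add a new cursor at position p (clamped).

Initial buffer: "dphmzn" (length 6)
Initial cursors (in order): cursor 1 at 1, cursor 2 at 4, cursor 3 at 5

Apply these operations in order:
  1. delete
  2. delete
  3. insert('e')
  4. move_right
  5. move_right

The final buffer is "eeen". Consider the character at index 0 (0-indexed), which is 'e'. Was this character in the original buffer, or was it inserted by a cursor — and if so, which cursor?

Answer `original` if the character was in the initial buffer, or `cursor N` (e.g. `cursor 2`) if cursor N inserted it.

After op 1 (delete): buffer="phn" (len 3), cursors c1@0 c2@2 c3@2, authorship ...
After op 2 (delete): buffer="n" (len 1), cursors c1@0 c2@0 c3@0, authorship .
After op 3 (insert('e')): buffer="eeen" (len 4), cursors c1@3 c2@3 c3@3, authorship 123.
After op 4 (move_right): buffer="eeen" (len 4), cursors c1@4 c2@4 c3@4, authorship 123.
After op 5 (move_right): buffer="eeen" (len 4), cursors c1@4 c2@4 c3@4, authorship 123.
Authorship (.=original, N=cursor N): 1 2 3 .
Index 0: author = 1

Answer: cursor 1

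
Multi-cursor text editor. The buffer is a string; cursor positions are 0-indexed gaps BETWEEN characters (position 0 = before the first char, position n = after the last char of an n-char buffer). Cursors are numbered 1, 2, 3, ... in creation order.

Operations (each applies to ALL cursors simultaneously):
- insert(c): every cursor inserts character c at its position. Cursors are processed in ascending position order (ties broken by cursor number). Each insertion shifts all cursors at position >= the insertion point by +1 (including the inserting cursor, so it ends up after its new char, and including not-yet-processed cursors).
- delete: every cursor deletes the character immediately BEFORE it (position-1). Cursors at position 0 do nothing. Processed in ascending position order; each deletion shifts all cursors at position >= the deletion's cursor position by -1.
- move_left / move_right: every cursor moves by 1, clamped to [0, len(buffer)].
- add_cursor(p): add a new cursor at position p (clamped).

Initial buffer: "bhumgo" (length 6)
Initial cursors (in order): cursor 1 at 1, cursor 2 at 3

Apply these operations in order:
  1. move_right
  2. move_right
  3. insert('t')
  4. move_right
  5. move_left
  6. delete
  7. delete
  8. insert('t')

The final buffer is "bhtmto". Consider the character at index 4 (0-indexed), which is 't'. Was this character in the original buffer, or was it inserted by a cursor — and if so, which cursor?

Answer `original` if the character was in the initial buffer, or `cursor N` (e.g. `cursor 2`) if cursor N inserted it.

Answer: cursor 2

Derivation:
After op 1 (move_right): buffer="bhumgo" (len 6), cursors c1@2 c2@4, authorship ......
After op 2 (move_right): buffer="bhumgo" (len 6), cursors c1@3 c2@5, authorship ......
After op 3 (insert('t')): buffer="bhutmgto" (len 8), cursors c1@4 c2@7, authorship ...1..2.
After op 4 (move_right): buffer="bhutmgto" (len 8), cursors c1@5 c2@8, authorship ...1..2.
After op 5 (move_left): buffer="bhutmgto" (len 8), cursors c1@4 c2@7, authorship ...1..2.
After op 6 (delete): buffer="bhumgo" (len 6), cursors c1@3 c2@5, authorship ......
After op 7 (delete): buffer="bhmo" (len 4), cursors c1@2 c2@3, authorship ....
After op 8 (insert('t')): buffer="bhtmto" (len 6), cursors c1@3 c2@5, authorship ..1.2.
Authorship (.=original, N=cursor N): . . 1 . 2 .
Index 4: author = 2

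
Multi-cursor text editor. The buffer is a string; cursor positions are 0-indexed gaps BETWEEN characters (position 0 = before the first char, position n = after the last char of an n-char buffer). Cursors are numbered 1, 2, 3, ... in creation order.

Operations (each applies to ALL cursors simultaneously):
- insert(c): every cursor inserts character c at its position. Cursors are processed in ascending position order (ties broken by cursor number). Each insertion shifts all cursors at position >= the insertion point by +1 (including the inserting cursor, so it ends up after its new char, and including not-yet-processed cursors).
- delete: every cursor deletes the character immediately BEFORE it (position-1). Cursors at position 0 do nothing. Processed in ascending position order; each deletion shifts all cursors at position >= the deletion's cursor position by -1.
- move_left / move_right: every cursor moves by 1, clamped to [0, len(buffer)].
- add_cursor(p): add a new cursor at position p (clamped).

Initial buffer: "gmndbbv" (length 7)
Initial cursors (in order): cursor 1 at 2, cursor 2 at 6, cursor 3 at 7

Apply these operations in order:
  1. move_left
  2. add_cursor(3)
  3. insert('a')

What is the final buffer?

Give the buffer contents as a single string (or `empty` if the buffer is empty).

Answer: gamnadbabav

Derivation:
After op 1 (move_left): buffer="gmndbbv" (len 7), cursors c1@1 c2@5 c3@6, authorship .......
After op 2 (add_cursor(3)): buffer="gmndbbv" (len 7), cursors c1@1 c4@3 c2@5 c3@6, authorship .......
After op 3 (insert('a')): buffer="gamnadbabav" (len 11), cursors c1@2 c4@5 c2@8 c3@10, authorship .1..4..2.3.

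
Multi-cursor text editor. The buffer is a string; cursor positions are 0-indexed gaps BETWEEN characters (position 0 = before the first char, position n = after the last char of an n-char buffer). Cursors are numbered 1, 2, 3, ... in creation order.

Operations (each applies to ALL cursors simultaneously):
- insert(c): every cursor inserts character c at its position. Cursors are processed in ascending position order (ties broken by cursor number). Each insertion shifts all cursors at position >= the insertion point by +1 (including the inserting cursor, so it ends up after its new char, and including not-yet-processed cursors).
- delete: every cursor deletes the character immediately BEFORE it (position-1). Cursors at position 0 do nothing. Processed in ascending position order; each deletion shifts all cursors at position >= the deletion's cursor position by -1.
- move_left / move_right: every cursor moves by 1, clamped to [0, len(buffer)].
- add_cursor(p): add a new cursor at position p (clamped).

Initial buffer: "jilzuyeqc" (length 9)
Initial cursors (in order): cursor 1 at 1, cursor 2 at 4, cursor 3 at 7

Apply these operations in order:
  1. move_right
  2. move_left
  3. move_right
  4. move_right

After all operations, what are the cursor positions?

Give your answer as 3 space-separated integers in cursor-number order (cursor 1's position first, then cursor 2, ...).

After op 1 (move_right): buffer="jilzuyeqc" (len 9), cursors c1@2 c2@5 c3@8, authorship .........
After op 2 (move_left): buffer="jilzuyeqc" (len 9), cursors c1@1 c2@4 c3@7, authorship .........
After op 3 (move_right): buffer="jilzuyeqc" (len 9), cursors c1@2 c2@5 c3@8, authorship .........
After op 4 (move_right): buffer="jilzuyeqc" (len 9), cursors c1@3 c2@6 c3@9, authorship .........

Answer: 3 6 9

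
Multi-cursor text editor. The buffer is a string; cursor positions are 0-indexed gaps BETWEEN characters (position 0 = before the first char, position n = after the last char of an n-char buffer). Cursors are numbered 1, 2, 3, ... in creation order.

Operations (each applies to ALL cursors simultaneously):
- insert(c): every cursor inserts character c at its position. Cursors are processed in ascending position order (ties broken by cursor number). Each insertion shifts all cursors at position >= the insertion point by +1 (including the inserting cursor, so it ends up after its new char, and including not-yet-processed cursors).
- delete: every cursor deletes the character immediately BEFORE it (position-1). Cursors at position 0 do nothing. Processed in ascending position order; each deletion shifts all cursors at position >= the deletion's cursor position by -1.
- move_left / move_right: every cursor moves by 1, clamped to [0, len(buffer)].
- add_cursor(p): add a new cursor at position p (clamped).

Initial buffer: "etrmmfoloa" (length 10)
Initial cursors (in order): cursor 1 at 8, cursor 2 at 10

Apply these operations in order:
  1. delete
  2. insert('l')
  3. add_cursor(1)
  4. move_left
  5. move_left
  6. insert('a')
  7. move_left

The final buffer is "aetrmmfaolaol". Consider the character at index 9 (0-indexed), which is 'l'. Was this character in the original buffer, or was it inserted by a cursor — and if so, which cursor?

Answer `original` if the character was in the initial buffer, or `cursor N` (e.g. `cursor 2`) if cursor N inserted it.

Answer: cursor 1

Derivation:
After op 1 (delete): buffer="etrmmfoo" (len 8), cursors c1@7 c2@8, authorship ........
After op 2 (insert('l')): buffer="etrmmfolol" (len 10), cursors c1@8 c2@10, authorship .......1.2
After op 3 (add_cursor(1)): buffer="etrmmfolol" (len 10), cursors c3@1 c1@8 c2@10, authorship .......1.2
After op 4 (move_left): buffer="etrmmfolol" (len 10), cursors c3@0 c1@7 c2@9, authorship .......1.2
After op 5 (move_left): buffer="etrmmfolol" (len 10), cursors c3@0 c1@6 c2@8, authorship .......1.2
After op 6 (insert('a')): buffer="aetrmmfaolaol" (len 13), cursors c3@1 c1@8 c2@11, authorship 3......1.12.2
After op 7 (move_left): buffer="aetrmmfaolaol" (len 13), cursors c3@0 c1@7 c2@10, authorship 3......1.12.2
Authorship (.=original, N=cursor N): 3 . . . . . . 1 . 1 2 . 2
Index 9: author = 1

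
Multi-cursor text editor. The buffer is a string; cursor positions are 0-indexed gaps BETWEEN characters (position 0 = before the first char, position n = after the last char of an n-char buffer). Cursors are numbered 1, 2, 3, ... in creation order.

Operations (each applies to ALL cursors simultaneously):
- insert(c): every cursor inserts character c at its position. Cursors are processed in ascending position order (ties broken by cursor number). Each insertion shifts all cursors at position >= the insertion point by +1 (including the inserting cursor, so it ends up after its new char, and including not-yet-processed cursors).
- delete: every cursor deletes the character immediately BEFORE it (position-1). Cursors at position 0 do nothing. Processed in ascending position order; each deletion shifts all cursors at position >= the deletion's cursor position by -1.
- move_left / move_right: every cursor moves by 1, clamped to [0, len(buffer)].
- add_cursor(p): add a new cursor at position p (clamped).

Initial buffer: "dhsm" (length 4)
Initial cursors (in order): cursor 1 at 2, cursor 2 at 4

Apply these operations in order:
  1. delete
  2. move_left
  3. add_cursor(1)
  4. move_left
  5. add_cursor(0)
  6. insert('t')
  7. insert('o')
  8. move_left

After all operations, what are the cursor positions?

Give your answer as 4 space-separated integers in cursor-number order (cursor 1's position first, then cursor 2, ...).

After op 1 (delete): buffer="ds" (len 2), cursors c1@1 c2@2, authorship ..
After op 2 (move_left): buffer="ds" (len 2), cursors c1@0 c2@1, authorship ..
After op 3 (add_cursor(1)): buffer="ds" (len 2), cursors c1@0 c2@1 c3@1, authorship ..
After op 4 (move_left): buffer="ds" (len 2), cursors c1@0 c2@0 c3@0, authorship ..
After op 5 (add_cursor(0)): buffer="ds" (len 2), cursors c1@0 c2@0 c3@0 c4@0, authorship ..
After op 6 (insert('t')): buffer="ttttds" (len 6), cursors c1@4 c2@4 c3@4 c4@4, authorship 1234..
After op 7 (insert('o')): buffer="ttttoooods" (len 10), cursors c1@8 c2@8 c3@8 c4@8, authorship 12341234..
After op 8 (move_left): buffer="ttttoooods" (len 10), cursors c1@7 c2@7 c3@7 c4@7, authorship 12341234..

Answer: 7 7 7 7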